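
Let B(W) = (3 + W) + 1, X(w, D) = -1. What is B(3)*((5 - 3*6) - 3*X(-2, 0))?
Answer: -70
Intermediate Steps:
B(W) = 4 + W
B(3)*((5 - 3*6) - 3*X(-2, 0)) = (4 + 3)*((5 - 3*6) - 3*(-1)) = 7*((5 - 18) + 3) = 7*(-13 + 3) = 7*(-10) = -70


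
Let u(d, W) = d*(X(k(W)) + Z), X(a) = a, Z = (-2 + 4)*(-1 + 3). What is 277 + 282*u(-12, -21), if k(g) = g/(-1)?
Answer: -84323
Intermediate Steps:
k(g) = -g (k(g) = g*(-1) = -g)
Z = 4 (Z = 2*2 = 4)
u(d, W) = d*(4 - W) (u(d, W) = d*(-W + 4) = d*(4 - W))
277 + 282*u(-12, -21) = 277 + 282*(-12*(4 - 1*(-21))) = 277 + 282*(-12*(4 + 21)) = 277 + 282*(-12*25) = 277 + 282*(-300) = 277 - 84600 = -84323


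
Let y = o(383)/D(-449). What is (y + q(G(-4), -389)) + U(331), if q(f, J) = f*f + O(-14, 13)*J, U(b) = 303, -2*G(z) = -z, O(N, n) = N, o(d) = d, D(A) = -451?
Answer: 2594220/451 ≈ 5752.1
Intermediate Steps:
G(z) = z/2 (G(z) = -(-1)*z/2 = z/2)
y = -383/451 (y = 383/(-451) = 383*(-1/451) = -383/451 ≈ -0.84922)
q(f, J) = f**2 - 14*J (q(f, J) = f*f - 14*J = f**2 - 14*J)
(y + q(G(-4), -389)) + U(331) = (-383/451 + (((1/2)*(-4))**2 - 14*(-389))) + 303 = (-383/451 + ((-2)**2 + 5446)) + 303 = (-383/451 + (4 + 5446)) + 303 = (-383/451 + 5450) + 303 = 2457567/451 + 303 = 2594220/451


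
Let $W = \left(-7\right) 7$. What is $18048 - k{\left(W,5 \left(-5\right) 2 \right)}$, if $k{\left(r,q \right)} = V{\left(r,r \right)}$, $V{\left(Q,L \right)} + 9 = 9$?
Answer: $18048$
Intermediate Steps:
$V{\left(Q,L \right)} = 0$ ($V{\left(Q,L \right)} = -9 + 9 = 0$)
$W = -49$
$k{\left(r,q \right)} = 0$
$18048 - k{\left(W,5 \left(-5\right) 2 \right)} = 18048 - 0 = 18048 + 0 = 18048$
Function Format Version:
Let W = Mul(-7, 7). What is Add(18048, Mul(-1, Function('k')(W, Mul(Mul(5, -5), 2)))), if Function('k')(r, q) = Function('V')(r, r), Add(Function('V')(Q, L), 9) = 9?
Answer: 18048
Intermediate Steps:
Function('V')(Q, L) = 0 (Function('V')(Q, L) = Add(-9, 9) = 0)
W = -49
Function('k')(r, q) = 0
Add(18048, Mul(-1, Function('k')(W, Mul(Mul(5, -5), 2)))) = Add(18048, Mul(-1, 0)) = Add(18048, 0) = 18048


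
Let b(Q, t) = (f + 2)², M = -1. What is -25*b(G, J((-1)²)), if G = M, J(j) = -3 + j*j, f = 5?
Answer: -1225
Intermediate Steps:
J(j) = -3 + j²
G = -1
b(Q, t) = 49 (b(Q, t) = (5 + 2)² = 7² = 49)
-25*b(G, J((-1)²)) = -25*49 = -1225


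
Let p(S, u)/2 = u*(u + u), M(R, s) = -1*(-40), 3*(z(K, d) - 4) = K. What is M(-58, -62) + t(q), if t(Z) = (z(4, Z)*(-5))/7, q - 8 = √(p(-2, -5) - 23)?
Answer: 760/21 ≈ 36.190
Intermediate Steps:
z(K, d) = 4 + K/3
M(R, s) = 40
p(S, u) = 4*u² (p(S, u) = 2*(u*(u + u)) = 2*(u*(2*u)) = 2*(2*u²) = 4*u²)
q = 8 + √77 (q = 8 + √(4*(-5)² - 23) = 8 + √(4*25 - 23) = 8 + √(100 - 23) = 8 + √77 ≈ 16.775)
t(Z) = -80/21 (t(Z) = ((4 + (⅓)*4)*(-5))/7 = ((4 + 4/3)*(-5))*(⅐) = ((16/3)*(-5))*(⅐) = -80/3*⅐ = -80/21)
M(-58, -62) + t(q) = 40 - 80/21 = 760/21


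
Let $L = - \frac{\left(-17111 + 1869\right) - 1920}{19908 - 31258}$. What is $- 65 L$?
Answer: $\frac{111553}{1135} \approx 98.285$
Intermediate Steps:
$L = - \frac{8581}{5675}$ ($L = - \frac{-15242 - 1920}{-11350} = - \frac{\left(-17162\right) \left(-1\right)}{11350} = \left(-1\right) \frac{8581}{5675} = - \frac{8581}{5675} \approx -1.5121$)
$- 65 L = \left(-65\right) \left(- \frac{8581}{5675}\right) = \frac{111553}{1135}$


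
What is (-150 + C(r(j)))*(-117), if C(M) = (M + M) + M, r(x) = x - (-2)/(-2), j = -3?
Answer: 18954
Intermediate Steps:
r(x) = -1 + x (r(x) = x - (-2)*(-1)/2 = x - 1*1 = x - 1 = -1 + x)
C(M) = 3*M (C(M) = 2*M + M = 3*M)
(-150 + C(r(j)))*(-117) = (-150 + 3*(-1 - 3))*(-117) = (-150 + 3*(-4))*(-117) = (-150 - 12)*(-117) = -162*(-117) = 18954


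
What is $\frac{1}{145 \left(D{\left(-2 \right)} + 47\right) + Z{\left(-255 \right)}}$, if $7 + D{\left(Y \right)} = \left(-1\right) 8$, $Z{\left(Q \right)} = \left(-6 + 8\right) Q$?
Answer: $\frac{1}{4130} \approx 0.00024213$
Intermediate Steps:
$Z{\left(Q \right)} = 2 Q$
$D{\left(Y \right)} = -15$ ($D{\left(Y \right)} = -7 - 8 = -15$)
$\frac{1}{145 \left(D{\left(-2 \right)} + 47\right) + Z{\left(-255 \right)}} = \frac{1}{145 \left(-15 + 47\right) + 2 \left(-255\right)} = \frac{1}{145 \cdot 32 - 510} = \frac{1}{4640 - 510} = \frac{1}{4130}$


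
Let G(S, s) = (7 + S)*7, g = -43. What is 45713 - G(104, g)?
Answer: 44936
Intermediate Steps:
G(S, s) = 49 + 7*S
45713 - G(104, g) = 45713 - (49 + 7*104) = 45713 - (49 + 728) = 45713 - 1*777 = 45713 - 777 = 44936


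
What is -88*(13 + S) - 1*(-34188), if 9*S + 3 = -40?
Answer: 301180/9 ≈ 33464.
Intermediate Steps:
S = -43/9 (S = -⅓ + (⅑)*(-40) = -⅓ - 40/9 = -43/9 ≈ -4.7778)
-88*(13 + S) - 1*(-34188) = -88*(13 - 43/9) - 1*(-34188) = -88*74/9 + 34188 = -6512/9 + 34188 = 301180/9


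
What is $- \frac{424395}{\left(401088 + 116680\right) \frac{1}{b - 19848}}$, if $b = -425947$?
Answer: $\frac{189193169025}{517768} \approx 3.654 \cdot 10^{5}$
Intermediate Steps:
$- \frac{424395}{\left(401088 + 116680\right) \frac{1}{b - 19848}} = - \frac{424395}{\left(401088 + 116680\right) \frac{1}{-425947 - 19848}} = - \frac{424395}{517768 \frac{1}{-445795}} = - \frac{424395}{517768 \left(- \frac{1}{445795}\right)} = - \frac{424395}{- \frac{517768}{445795}} = \left(-424395\right) \left(- \frac{445795}{517768}\right) = \frac{189193169025}{517768}$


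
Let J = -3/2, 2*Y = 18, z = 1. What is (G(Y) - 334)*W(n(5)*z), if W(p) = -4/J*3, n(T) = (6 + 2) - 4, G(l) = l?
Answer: -2600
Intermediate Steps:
Y = 9 (Y = (½)*18 = 9)
J = -3/2 (J = -3*½ = -3/2 ≈ -1.5000)
n(T) = 4 (n(T) = 8 - 4 = 4)
W(p) = 8 (W(p) = -4/(-3/2)*3 = -4*(-⅔)*3 = (8/3)*3 = 8)
(G(Y) - 334)*W(n(5)*z) = (9 - 334)*8 = -325*8 = -2600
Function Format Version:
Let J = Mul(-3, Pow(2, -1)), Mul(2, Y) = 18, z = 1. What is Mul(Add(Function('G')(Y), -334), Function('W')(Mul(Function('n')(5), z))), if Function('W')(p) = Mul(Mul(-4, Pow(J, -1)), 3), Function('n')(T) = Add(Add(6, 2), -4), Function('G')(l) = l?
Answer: -2600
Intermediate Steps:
Y = 9 (Y = Mul(Rational(1, 2), 18) = 9)
J = Rational(-3, 2) (J = Mul(-3, Rational(1, 2)) = Rational(-3, 2) ≈ -1.5000)
Function('n')(T) = 4 (Function('n')(T) = Add(8, -4) = 4)
Function('W')(p) = 8 (Function('W')(p) = Mul(Mul(-4, Pow(Rational(-3, 2), -1)), 3) = Mul(Mul(-4, Rational(-2, 3)), 3) = Mul(Rational(8, 3), 3) = 8)
Mul(Add(Function('G')(Y), -334), Function('W')(Mul(Function('n')(5), z))) = Mul(Add(9, -334), 8) = Mul(-325, 8) = -2600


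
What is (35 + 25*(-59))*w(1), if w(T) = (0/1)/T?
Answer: 0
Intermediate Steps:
w(T) = 0 (w(T) = (0*1)/T = 0/T = 0)
(35 + 25*(-59))*w(1) = (35 + 25*(-59))*0 = (35 - 1475)*0 = -1440*0 = 0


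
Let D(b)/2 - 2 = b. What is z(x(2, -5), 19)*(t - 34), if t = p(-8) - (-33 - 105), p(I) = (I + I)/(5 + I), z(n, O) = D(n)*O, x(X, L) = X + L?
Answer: -12464/3 ≈ -4154.7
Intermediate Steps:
D(b) = 4 + 2*b
x(X, L) = L + X
z(n, O) = O*(4 + 2*n) (z(n, O) = (4 + 2*n)*O = O*(4 + 2*n))
p(I) = 2*I/(5 + I) (p(I) = (2*I)/(5 + I) = 2*I/(5 + I))
t = 430/3 (t = 2*(-8)/(5 - 8) - (-33 - 105) = 2*(-8)/(-3) - 1*(-138) = 2*(-8)*(-⅓) + 138 = 16/3 + 138 = 430/3 ≈ 143.33)
z(x(2, -5), 19)*(t - 34) = (2*19*(2 + (-5 + 2)))*(430/3 - 34) = (2*19*(2 - 3))*(328/3) = (2*19*(-1))*(328/3) = -38*328/3 = -12464/3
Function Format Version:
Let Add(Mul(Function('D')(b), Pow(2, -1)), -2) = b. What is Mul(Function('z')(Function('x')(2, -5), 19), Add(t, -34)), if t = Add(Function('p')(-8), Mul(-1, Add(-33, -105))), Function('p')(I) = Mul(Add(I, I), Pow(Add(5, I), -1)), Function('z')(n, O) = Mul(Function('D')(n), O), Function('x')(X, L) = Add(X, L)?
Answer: Rational(-12464, 3) ≈ -4154.7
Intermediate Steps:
Function('D')(b) = Add(4, Mul(2, b))
Function('x')(X, L) = Add(L, X)
Function('z')(n, O) = Mul(O, Add(4, Mul(2, n))) (Function('z')(n, O) = Mul(Add(4, Mul(2, n)), O) = Mul(O, Add(4, Mul(2, n))))
Function('p')(I) = Mul(2, I, Pow(Add(5, I), -1)) (Function('p')(I) = Mul(Mul(2, I), Pow(Add(5, I), -1)) = Mul(2, I, Pow(Add(5, I), -1)))
t = Rational(430, 3) (t = Add(Mul(2, -8, Pow(Add(5, -8), -1)), Mul(-1, Add(-33, -105))) = Add(Mul(2, -8, Pow(-3, -1)), Mul(-1, -138)) = Add(Mul(2, -8, Rational(-1, 3)), 138) = Add(Rational(16, 3), 138) = Rational(430, 3) ≈ 143.33)
Mul(Function('z')(Function('x')(2, -5), 19), Add(t, -34)) = Mul(Mul(2, 19, Add(2, Add(-5, 2))), Add(Rational(430, 3), -34)) = Mul(Mul(2, 19, Add(2, -3)), Rational(328, 3)) = Mul(Mul(2, 19, -1), Rational(328, 3)) = Mul(-38, Rational(328, 3)) = Rational(-12464, 3)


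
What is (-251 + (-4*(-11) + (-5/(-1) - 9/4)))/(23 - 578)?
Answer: 817/2220 ≈ 0.36802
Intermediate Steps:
(-251 + (-4*(-11) + (-5/(-1) - 9/4)))/(23 - 578) = (-251 + (44 + (-5*(-1) - 9*¼)))/(-555) = (-251 + (44 + (5 - 9/4)))*(-1/555) = (-251 + (44 + 11/4))*(-1/555) = (-251 + 187/4)*(-1/555) = -817/4*(-1/555) = 817/2220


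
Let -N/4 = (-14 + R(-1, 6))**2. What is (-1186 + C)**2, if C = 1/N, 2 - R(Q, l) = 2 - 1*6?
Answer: 92183282689/65536 ≈ 1.4066e+6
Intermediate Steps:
R(Q, l) = 6 (R(Q, l) = 2 - (2 - 1*6) = 2 - (2 - 6) = 2 - 1*(-4) = 2 + 4 = 6)
N = -256 (N = -4*(-14 + 6)**2 = -4*(-8)**2 = -4*64 = -256)
C = -1/256 (C = 1/(-256) = -1/256 ≈ -0.0039063)
(-1186 + C)**2 = (-1186 - 1/256)**2 = (-303617/256)**2 = 92183282689/65536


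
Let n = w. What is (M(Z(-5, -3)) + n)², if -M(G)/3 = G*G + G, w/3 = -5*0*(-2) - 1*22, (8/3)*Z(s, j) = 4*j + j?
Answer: 84989961/4096 ≈ 20750.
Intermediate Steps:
Z(s, j) = 15*j/8 (Z(s, j) = 3*(4*j + j)/8 = 3*(5*j)/8 = 15*j/8)
w = -66 (w = 3*(-5*0*(-2) - 1*22) = 3*(0*(-2) - 22) = 3*(0 - 22) = 3*(-22) = -66)
M(G) = -3*G - 3*G² (M(G) = -3*(G*G + G) = -3*(G² + G) = -3*(G + G²) = -3*G - 3*G²)
n = -66
(M(Z(-5, -3)) + n)² = (-3*(15/8)*(-3)*(1 + (15/8)*(-3)) - 66)² = (-3*(-45/8)*(1 - 45/8) - 66)² = (-3*(-45/8)*(-37/8) - 66)² = (-4995/64 - 66)² = (-9219/64)² = 84989961/4096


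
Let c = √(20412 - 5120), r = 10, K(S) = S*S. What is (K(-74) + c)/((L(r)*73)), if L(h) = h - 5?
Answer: 5476/365 + 2*√3823/365 ≈ 15.342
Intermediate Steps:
K(S) = S²
L(h) = -5 + h
c = 2*√3823 (c = √15292 = 2*√3823 ≈ 123.66)
(K(-74) + c)/((L(r)*73)) = ((-74)² + 2*√3823)/(((-5 + 10)*73)) = (5476 + 2*√3823)/((5*73)) = (5476 + 2*√3823)/365 = (5476 + 2*√3823)*(1/365) = 5476/365 + 2*√3823/365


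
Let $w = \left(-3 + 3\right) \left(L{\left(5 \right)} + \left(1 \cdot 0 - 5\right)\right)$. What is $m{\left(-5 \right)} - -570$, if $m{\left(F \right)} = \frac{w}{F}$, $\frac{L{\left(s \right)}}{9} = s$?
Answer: $570$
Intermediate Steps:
$L{\left(s \right)} = 9 s$
$w = 0$ ($w = \left(-3 + 3\right) \left(9 \cdot 5 + \left(1 \cdot 0 - 5\right)\right) = 0 \left(45 + \left(0 - 5\right)\right) = 0 \left(45 - 5\right) = 0 \cdot 40 = 0$)
$m{\left(F \right)} = 0$ ($m{\left(F \right)} = \frac{0}{F} = 0$)
$m{\left(-5 \right)} - -570 = 0 - -570 = 0 + 570 = 570$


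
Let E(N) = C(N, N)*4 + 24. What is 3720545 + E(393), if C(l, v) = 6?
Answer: 3720593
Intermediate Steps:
E(N) = 48 (E(N) = 6*4 + 24 = 24 + 24 = 48)
3720545 + E(393) = 3720545 + 48 = 3720593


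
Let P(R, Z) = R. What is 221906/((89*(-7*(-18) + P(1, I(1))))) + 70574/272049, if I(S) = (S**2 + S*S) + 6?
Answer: 61167003316/3074969847 ≈ 19.892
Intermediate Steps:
I(S) = 6 + 2*S**2 (I(S) = (S**2 + S**2) + 6 = 2*S**2 + 6 = 6 + 2*S**2)
221906/((89*(-7*(-18) + P(1, I(1))))) + 70574/272049 = 221906/((89*(-7*(-18) + 1))) + 70574/272049 = 221906/((89*(126 + 1))) + 70574*(1/272049) = 221906/((89*127)) + 70574/272049 = 221906/11303 + 70574/272049 = 61167003316/3074969847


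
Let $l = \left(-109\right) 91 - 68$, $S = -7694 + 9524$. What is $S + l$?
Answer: $-8157$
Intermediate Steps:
$S = 1830$
$l = -9987$ ($l = -9919 - 68 = -9987$)
$S + l = 1830 - 9987 = -8157$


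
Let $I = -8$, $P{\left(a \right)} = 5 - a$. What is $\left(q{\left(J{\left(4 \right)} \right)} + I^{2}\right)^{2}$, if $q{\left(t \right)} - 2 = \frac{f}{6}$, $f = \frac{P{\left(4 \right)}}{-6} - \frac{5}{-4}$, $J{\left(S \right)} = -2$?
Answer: $\frac{22705225}{5184} \approx 4379.9$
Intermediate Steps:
$f = \frac{13}{12}$ ($f = \frac{5 - 4}{-6} - \frac{5}{-4} = \left(5 - 4\right) \left(- \frac{1}{6}\right) - - \frac{5}{4} = 1 \left(- \frac{1}{6}\right) + \frac{5}{4} = - \frac{1}{6} + \frac{5}{4} = \frac{13}{12} \approx 1.0833$)
$q{\left(t \right)} = \frac{157}{72}$ ($q{\left(t \right)} = 2 + \frac{13}{12 \cdot 6} = 2 + \frac{13}{12} \cdot \frac{1}{6} = 2 + \frac{13}{72} = \frac{157}{72}$)
$\left(q{\left(J{\left(4 \right)} \right)} + I^{2}\right)^{2} = \left(\frac{157}{72} + \left(-8\right)^{2}\right)^{2} = \left(\frac{157}{72} + 64\right)^{2} = \left(\frac{4765}{72}\right)^{2} = \frac{22705225}{5184}$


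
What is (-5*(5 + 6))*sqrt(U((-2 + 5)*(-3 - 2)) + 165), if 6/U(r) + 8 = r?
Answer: -165*sqrt(9683)/23 ≈ -705.93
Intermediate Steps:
U(r) = 6/(-8 + r)
(-5*(5 + 6))*sqrt(U((-2 + 5)*(-3 - 2)) + 165) = (-5*(5 + 6))*sqrt(6/(-8 + (-2 + 5)*(-3 - 2)) + 165) = (-5*11)*sqrt(6/(-8 + 3*(-5)) + 165) = -55*sqrt(6/(-8 - 15) + 165) = -55*sqrt(6/(-23) + 165) = -55*sqrt(6*(-1/23) + 165) = -55*sqrt(-6/23 + 165) = -165*sqrt(9683)/23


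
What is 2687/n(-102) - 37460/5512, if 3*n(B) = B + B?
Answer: -2169753/46852 ≈ -46.311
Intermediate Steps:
n(B) = 2*B/3 (n(B) = (B + B)/3 = (2*B)/3 = 2*B/3)
2687/n(-102) - 37460/5512 = 2687/(((⅔)*(-102))) - 37460/5512 = 2687/(-68) - 37460*1/5512 = 2687*(-1/68) - 9365/1378 = -2687/68 - 9365/1378 = -2169753/46852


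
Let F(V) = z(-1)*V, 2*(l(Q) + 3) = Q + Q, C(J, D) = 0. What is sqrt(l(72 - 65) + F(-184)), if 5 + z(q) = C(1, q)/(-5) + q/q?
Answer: 2*sqrt(185) ≈ 27.203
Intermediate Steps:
z(q) = -4 (z(q) = -5 + (0/(-5) + q/q) = -5 + (0*(-1/5) + 1) = -5 + (0 + 1) = -5 + 1 = -4)
l(Q) = -3 + Q (l(Q) = -3 + (Q + Q)/2 = -3 + (2*Q)/2 = -3 + Q)
F(V) = -4*V
sqrt(l(72 - 65) + F(-184)) = sqrt((-3 + (72 - 65)) - 4*(-184)) = sqrt((-3 + 7) + 736) = sqrt(4 + 736) = sqrt(740) = 2*sqrt(185)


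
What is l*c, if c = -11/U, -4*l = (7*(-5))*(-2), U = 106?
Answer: 385/212 ≈ 1.8160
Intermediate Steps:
l = -35/2 (l = -7*(-5)*(-2)/4 = -(-35)*(-2)/4 = -¼*70 = -35/2 ≈ -17.500)
c = -11/106 ≈ -0.10377
l*c = -35/2*(-11/106) = 385/212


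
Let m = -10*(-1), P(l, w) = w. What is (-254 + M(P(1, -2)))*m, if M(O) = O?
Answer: -2560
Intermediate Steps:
m = 10
(-254 + M(P(1, -2)))*m = (-254 - 2)*10 = -256*10 = -2560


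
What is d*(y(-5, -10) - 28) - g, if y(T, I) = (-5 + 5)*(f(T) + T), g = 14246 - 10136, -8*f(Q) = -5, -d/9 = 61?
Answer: 11262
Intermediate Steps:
d = -549 (d = -9*61 = -549)
f(Q) = 5/8 (f(Q) = -1/8*(-5) = 5/8)
g = 4110
y(T, I) = 0 (y(T, I) = (-5 + 5)*(5/8 + T) = 0*(5/8 + T) = 0)
d*(y(-5, -10) - 28) - g = -549*(0 - 28) - 1*4110 = -549*(-28) - 4110 = 15372 - 4110 = 11262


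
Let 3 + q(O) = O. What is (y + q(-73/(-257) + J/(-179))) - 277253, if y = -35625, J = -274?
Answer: -14393381158/46003 ≈ -3.1288e+5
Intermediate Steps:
q(O) = -3 + O
(y + q(-73/(-257) + J/(-179))) - 277253 = (-35625 + (-3 + (-73/(-257) - 274/(-179)))) - 277253 = (-35625 + (-3 + (-73*(-1/257) - 274*(-1/179)))) - 277253 = (-35625 + (-3 + (73/257 + 274/179))) - 277253 = (-35625 + (-3 + 83485/46003)) - 277253 = (-35625 - 54524/46003) - 277253 = -1638911399/46003 - 277253 = -14393381158/46003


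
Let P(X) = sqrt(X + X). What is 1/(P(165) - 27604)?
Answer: -13802/380990243 - sqrt(330)/761980486 ≈ -3.6251e-5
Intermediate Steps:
P(X) = sqrt(2)*sqrt(X) (P(X) = sqrt(2*X) = sqrt(2)*sqrt(X))
1/(P(165) - 27604) = 1/(sqrt(2)*sqrt(165) - 27604) = 1/(sqrt(330) - 27604) = 1/(-27604 + sqrt(330))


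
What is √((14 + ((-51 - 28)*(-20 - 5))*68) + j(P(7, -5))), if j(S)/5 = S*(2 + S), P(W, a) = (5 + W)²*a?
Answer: √2719114 ≈ 1649.0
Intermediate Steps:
P(W, a) = a*(5 + W)²
j(S) = 5*S*(2 + S) (j(S) = 5*(S*(2 + S)) = 5*S*(2 + S))
√((14 + ((-51 - 28)*(-20 - 5))*68) + j(P(7, -5))) = √((14 + ((-51 - 28)*(-20 - 5))*68) + 5*(-5*(5 + 7)²)*(2 - 5*(5 + 7)²)) = √((14 - 79*(-25)*68) + 5*(-5*12²)*(2 - 5*12²)) = √((14 + 1975*68) + 5*(-5*144)*(2 - 5*144)) = √((14 + 134300) + 5*(-720)*(2 - 720)) = √(134314 + 5*(-720)*(-718)) = √(134314 + 2584800) = √2719114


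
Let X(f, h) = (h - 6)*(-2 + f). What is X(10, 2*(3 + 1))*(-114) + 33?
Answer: -1791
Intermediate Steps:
X(f, h) = (-6 + h)*(-2 + f)
X(10, 2*(3 + 1))*(-114) + 33 = (12 - 6*10 - 4*(3 + 1) + 10*(2*(3 + 1)))*(-114) + 33 = (12 - 60 - 4*4 + 10*(2*4))*(-114) + 33 = (12 - 60 - 2*8 + 10*8)*(-114) + 33 = (12 - 60 - 16 + 80)*(-114) + 33 = 16*(-114) + 33 = -1824 + 33 = -1791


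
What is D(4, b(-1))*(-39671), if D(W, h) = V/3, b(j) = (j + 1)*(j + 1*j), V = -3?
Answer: 39671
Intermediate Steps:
b(j) = 2*j*(1 + j) (b(j) = (1 + j)*(j + j) = (1 + j)*(2*j) = 2*j*(1 + j))
D(W, h) = -1 (D(W, h) = -3/3 = -3*1/3 = -1)
D(4, b(-1))*(-39671) = -1*(-39671) = 39671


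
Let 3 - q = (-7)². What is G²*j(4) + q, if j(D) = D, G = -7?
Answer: 150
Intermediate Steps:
q = -46 (q = 3 - 1*(-7)² = 3 - 1*49 = 3 - 49 = -46)
G²*j(4) + q = (-7)²*4 - 46 = 49*4 - 46 = 196 - 46 = 150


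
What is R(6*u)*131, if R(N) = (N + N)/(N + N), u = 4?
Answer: 131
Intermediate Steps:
R(N) = 1 (R(N) = (2*N)/((2*N)) = (2*N)*(1/(2*N)) = 1)
R(6*u)*131 = 1*131 = 131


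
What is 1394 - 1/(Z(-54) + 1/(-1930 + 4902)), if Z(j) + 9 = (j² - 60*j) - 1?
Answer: 25462679750/18265913 ≈ 1394.0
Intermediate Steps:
Z(j) = -10 + j² - 60*j (Z(j) = -9 + ((j² - 60*j) - 1) = -9 + (-1 + j² - 60*j) = -10 + j² - 60*j)
1394 - 1/(Z(-54) + 1/(-1930 + 4902)) = 1394 - 1/((-10 + (-54)² - 60*(-54)) + 1/(-1930 + 4902)) = 1394 - 1/((-10 + 2916 + 3240) + 1/2972) = 1394 - 1/(6146 + 1/2972) = 1394 - 1/18265913/2972 = 1394 - 1*2972/18265913 = 1394 - 2972/18265913 = 25462679750/18265913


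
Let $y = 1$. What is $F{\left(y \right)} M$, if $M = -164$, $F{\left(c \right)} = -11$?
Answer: $1804$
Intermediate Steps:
$F{\left(y \right)} M = \left(-11\right) \left(-164\right) = 1804$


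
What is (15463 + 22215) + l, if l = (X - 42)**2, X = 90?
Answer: 39982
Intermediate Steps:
l = 2304 (l = (90 - 42)**2 = 48**2 = 2304)
(15463 + 22215) + l = (15463 + 22215) + 2304 = 37678 + 2304 = 39982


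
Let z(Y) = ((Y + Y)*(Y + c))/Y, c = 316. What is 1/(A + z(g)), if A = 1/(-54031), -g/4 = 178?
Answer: -54031/42792553 ≈ -0.0012626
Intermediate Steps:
g = -712 (g = -4*178 = -712)
A = -1/54031 ≈ -1.8508e-5
z(Y) = 632 + 2*Y (z(Y) = ((Y + Y)*(Y + 316))/Y = ((2*Y)*(316 + Y))/Y = (2*Y*(316 + Y))/Y = 632 + 2*Y)
1/(A + z(g)) = 1/(-1/54031 + (632 + 2*(-712))) = 1/(-1/54031 + (632 - 1424)) = 1/(-1/54031 - 792) = 1/(-42792553/54031) = -54031/42792553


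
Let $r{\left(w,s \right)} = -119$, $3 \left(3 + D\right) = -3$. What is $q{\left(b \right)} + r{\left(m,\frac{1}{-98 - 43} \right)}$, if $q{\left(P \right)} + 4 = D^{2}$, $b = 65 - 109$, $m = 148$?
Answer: $-107$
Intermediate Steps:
$b = -44$
$D = -4$ ($D = -3 + \frac{1}{3} \left(-3\right) = -3 - 1 = -4$)
$q{\left(P \right)} = 12$ ($q{\left(P \right)} = -4 + \left(-4\right)^{2} = -4 + 16 = 12$)
$q{\left(b \right)} + r{\left(m,\frac{1}{-98 - 43} \right)} = 12 - 119 = -107$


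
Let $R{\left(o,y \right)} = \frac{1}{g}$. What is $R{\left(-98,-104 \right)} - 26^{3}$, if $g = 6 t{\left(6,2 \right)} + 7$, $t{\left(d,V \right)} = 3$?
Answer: $- \frac{439399}{25} \approx -17576.0$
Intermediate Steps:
$g = 25$ ($g = 6 \cdot 3 + 7 = 18 + 7 = 25$)
$R{\left(o,y \right)} = \frac{1}{25}$
$R{\left(-98,-104 \right)} - 26^{3} = \frac{1}{25} - 26^{3} = \frac{1}{25} - 17576 = - \frac{439399}{25}$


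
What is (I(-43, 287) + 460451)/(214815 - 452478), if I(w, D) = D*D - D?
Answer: -542533/237663 ≈ -2.2828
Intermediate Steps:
I(w, D) = D² - D
(I(-43, 287) + 460451)/(214815 - 452478) = (287*(-1 + 287) + 460451)/(214815 - 452478) = (287*286 + 460451)/(-237663) = (82082 + 460451)*(-1/237663) = 542533*(-1/237663) = -542533/237663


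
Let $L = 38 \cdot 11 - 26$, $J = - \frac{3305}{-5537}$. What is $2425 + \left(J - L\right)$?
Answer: $\frac{11260026}{5537} \approx 2033.6$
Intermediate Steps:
$J = \frac{3305}{5537}$ ($J = \left(-3305\right) \left(- \frac{1}{5537}\right) = \frac{3305}{5537} \approx 0.59689$)
$L = 392$ ($L = 418 - 26 = 392$)
$2425 + \left(J - L\right) = 2425 + \left(\frac{3305}{5537} - 392\right) = 2425 - \frac{2167199}{5537} = \frac{11260026}{5537}$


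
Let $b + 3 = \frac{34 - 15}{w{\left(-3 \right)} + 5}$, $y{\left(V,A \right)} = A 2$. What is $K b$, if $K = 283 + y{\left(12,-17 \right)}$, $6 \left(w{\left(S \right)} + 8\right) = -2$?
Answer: $- \frac{21663}{10} \approx -2166.3$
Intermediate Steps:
$w{\left(S \right)} = - \frac{25}{3}$ ($w{\left(S \right)} = -8 + \frac{1}{6} \left(-2\right) = -8 - \frac{1}{3} = - \frac{25}{3}$)
$y{\left(V,A \right)} = 2 A$
$K = 249$ ($K = 283 + 2 \left(-17\right) = 283 - 34 = 249$)
$b = - \frac{87}{10}$ ($b = -3 + \frac{34 - 15}{- \frac{25}{3} + 5} = -3 + \frac{19}{- \frac{10}{3}} = -3 + 19 \left(- \frac{3}{10}\right) = -3 - \frac{57}{10} = - \frac{87}{10} \approx -8.7$)
$K b = 249 \left(- \frac{87}{10}\right) = - \frac{21663}{10}$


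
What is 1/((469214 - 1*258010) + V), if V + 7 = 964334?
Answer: 1/1175531 ≈ 8.5068e-7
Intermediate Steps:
V = 964327 (V = -7 + 964334 = 964327)
1/((469214 - 1*258010) + V) = 1/((469214 - 1*258010) + 964327) = 1/((469214 - 258010) + 964327) = 1/(211204 + 964327) = 1/1175531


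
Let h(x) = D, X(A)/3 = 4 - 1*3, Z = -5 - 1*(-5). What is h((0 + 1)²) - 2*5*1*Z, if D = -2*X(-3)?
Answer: -6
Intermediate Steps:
Z = 0 (Z = -5 + 5 = 0)
X(A) = 3 (X(A) = 3*(4 - 1*3) = 3*(4 - 3) = 3*1 = 3)
D = -6 (D = -2*3 = -6)
h(x) = -6
h((0 + 1)²) - 2*5*1*Z = -6 - 2*5*1*0 = -6 - 10*0 = -6 - 2*0 = -6 + 0 = -6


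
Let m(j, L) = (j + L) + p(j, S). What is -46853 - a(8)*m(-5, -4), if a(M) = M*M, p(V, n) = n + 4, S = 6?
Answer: -46917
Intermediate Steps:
p(V, n) = 4 + n
m(j, L) = 10 + L + j (m(j, L) = (j + L) + (4 + 6) = (L + j) + 10 = 10 + L + j)
a(M) = M**2
-46853 - a(8)*m(-5, -4) = -46853 - 8**2*(10 - 4 - 5) = -46853 - 64 = -46917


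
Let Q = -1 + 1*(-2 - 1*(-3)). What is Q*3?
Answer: 0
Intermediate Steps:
Q = 0 (Q = -1 + 1*(-2 + 3) = -1 + 1*1 = -1 + 1 = 0)
Q*3 = 0*3 = 0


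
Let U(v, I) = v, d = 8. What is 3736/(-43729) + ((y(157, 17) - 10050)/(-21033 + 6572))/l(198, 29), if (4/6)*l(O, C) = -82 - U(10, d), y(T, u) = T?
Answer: -7888239845/87266379522 ≈ -0.090393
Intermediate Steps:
l(O, C) = -138 (l(O, C) = 3*(-82 - 1*10)/2 = 3*(-82 - 10)/2 = (3/2)*(-92) = -138)
3736/(-43729) + ((y(157, 17) - 10050)/(-21033 + 6572))/l(198, 29) = 3736/(-43729) + ((157 - 10050)/(-21033 + 6572))/(-138) = 3736*(-1/43729) - 9893/(-14461)*(-1/138) = -3736/43729 - 9893*(-1/14461)*(-1/138) = -3736/43729 + (9893/14461)*(-1/138) = -3736/43729 - 9893/1995618 = -7888239845/87266379522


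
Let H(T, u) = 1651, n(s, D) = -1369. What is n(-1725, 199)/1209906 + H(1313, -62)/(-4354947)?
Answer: -884386361/585452944998 ≈ -0.0015106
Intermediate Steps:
n(-1725, 199)/1209906 + H(1313, -62)/(-4354947) = -1369/1209906 + 1651/(-4354947) = -1369*1/1209906 + 1651*(-1/4354947) = -1369/1209906 - 1651/4354947 = -884386361/585452944998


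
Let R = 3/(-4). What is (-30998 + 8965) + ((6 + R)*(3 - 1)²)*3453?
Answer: 50480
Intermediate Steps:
R = -¾ (R = 3*(-¼) = -¾ ≈ -0.75000)
(-30998 + 8965) + ((6 + R)*(3 - 1)²)*3453 = (-30998 + 8965) + ((6 - ¾)*(3 - 1)²)*3453 = -22033 + ((21/4)*2²)*3453 = -22033 + ((21/4)*4)*3453 = -22033 + 21*3453 = -22033 + 72513 = 50480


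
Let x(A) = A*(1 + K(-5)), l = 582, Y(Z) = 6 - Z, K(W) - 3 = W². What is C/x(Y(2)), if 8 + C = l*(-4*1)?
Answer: -584/29 ≈ -20.138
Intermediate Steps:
K(W) = 3 + W²
C = -2336 (C = -8 + 582*(-4*1) = -8 + 582*(-4) = -8 - 2328 = -2336)
x(A) = 29*A (x(A) = A*(1 + (3 + (-5)²)) = A*(1 + (3 + 25)) = A*(1 + 28) = A*29 = 29*A)
C/x(Y(2)) = -2336*1/(29*(6 - 1*2)) = -2336*1/(29*(6 - 2)) = -2336/(29*4) = -2336/116 = -2336*1/116 = -584/29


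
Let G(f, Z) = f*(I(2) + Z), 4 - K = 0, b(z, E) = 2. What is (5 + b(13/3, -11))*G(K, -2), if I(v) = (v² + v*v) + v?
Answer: 224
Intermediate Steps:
K = 4 (K = 4 - 1*0 = 4 + 0 = 4)
I(v) = v + 2*v² (I(v) = (v² + v²) + v = 2*v² + v = v + 2*v²)
G(f, Z) = f*(10 + Z) (G(f, Z) = f*(2*(1 + 2*2) + Z) = f*(2*(1 + 4) + Z) = f*(2*5 + Z) = f*(10 + Z))
(5 + b(13/3, -11))*G(K, -2) = (5 + 2)*(4*(10 - 2)) = 7*(4*8) = 7*32 = 224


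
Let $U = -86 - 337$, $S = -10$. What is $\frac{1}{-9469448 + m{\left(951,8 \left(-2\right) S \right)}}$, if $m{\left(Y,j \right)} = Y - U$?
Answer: $- \frac{1}{9468074} \approx -1.0562 \cdot 10^{-7}$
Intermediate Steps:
$U = -423$ ($U = -86 - 337 = -423$)
$m{\left(Y,j \right)} = 423 + Y$ ($m{\left(Y,j \right)} = Y - -423 = Y + 423 = 423 + Y$)
$\frac{1}{-9469448 + m{\left(951,8 \left(-2\right) S \right)}} = \frac{1}{-9469448 + \left(423 + 951\right)} = \frac{1}{-9469448 + 1374} = \frac{1}{-9468074} = - \frac{1}{9468074}$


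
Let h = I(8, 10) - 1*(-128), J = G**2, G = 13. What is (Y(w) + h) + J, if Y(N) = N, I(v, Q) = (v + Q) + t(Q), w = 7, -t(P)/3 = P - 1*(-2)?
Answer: 286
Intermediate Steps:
t(P) = -6 - 3*P (t(P) = -3*(P - 1*(-2)) = -3*(P + 2) = -3*(2 + P) = -6 - 3*P)
I(v, Q) = -6 + v - 2*Q (I(v, Q) = (v + Q) + (-6 - 3*Q) = (Q + v) + (-6 - 3*Q) = -6 + v - 2*Q)
J = 169 (J = 13**2 = 169)
h = 110 (h = (-6 + 8 - 2*10) - 1*(-128) = (-6 + 8 - 20) + 128 = -18 + 128 = 110)
(Y(w) + h) + J = (7 + 110) + 169 = 117 + 169 = 286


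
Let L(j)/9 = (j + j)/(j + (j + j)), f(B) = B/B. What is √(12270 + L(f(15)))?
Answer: 6*√341 ≈ 110.80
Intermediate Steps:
f(B) = 1
L(j) = 6 (L(j) = 9*((j + j)/(j + (j + j))) = 9*((2*j)/(j + 2*j)) = 9*((2*j)/((3*j))) = 9*((2*j)*(1/(3*j))) = 9*(⅔) = 6)
√(12270 + L(f(15))) = √(12270 + 6) = √12276 = 6*√341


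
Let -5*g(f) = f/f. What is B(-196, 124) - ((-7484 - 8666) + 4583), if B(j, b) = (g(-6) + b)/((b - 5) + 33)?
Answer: 8791539/760 ≈ 11568.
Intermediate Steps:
g(f) = -⅕ (g(f) = -f/(5*f) = -⅕*1 = -⅕)
B(j, b) = (-⅕ + b)/(28 + b) (B(j, b) = (-⅕ + b)/((b - 5) + 33) = (-⅕ + b)/((-5 + b) + 33) = (-⅕ + b)/(28 + b))
B(-196, 124) - ((-7484 - 8666) + 4583) = (-⅕ + 124)/(28 + 124) - ((-7484 - 8666) + 4583) = (619/5)/152 - (-16150 + 4583) = (1/152)*(619/5) - 1*(-11567) = 619/760 + 11567 = 8791539/760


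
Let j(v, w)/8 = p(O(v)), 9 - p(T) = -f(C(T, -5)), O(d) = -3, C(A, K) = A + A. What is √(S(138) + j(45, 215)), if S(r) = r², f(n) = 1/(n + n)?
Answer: √172038/3 ≈ 138.26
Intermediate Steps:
C(A, K) = 2*A
f(n) = 1/(2*n)
p(T) = 9 + 1/(4*T) (p(T) = 9 - (-1)*1/(2*((2*T))) = 9 - (-1)*(1/(2*T))/2 = 9 - (-1)*1/(4*T) = 9 - (-1)/(4*T) = 9 + 1/(4*T))
j(v, w) = 214/3 (j(v, w) = 8*(9 + (¼)/(-3)) = 8*(9 + (¼)*(-⅓)) = 8*(9 - 1/12) = 8*(107/12) = 214/3)
√(S(138) + j(45, 215)) = √(138² + 214/3) = √(19044 + 214/3) = √(57346/3) = √172038/3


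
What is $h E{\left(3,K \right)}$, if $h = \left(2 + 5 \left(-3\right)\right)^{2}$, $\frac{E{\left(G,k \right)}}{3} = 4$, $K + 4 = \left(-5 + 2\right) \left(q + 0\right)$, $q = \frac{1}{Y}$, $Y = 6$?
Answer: $2028$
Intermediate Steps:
$q = \frac{1}{6} \approx 0.16667$
$K = - \frac{9}{2}$ ($K = -4 + \left(-5 + 2\right) \left(\frac{1}{6} + 0\right) = -4 - \frac{1}{2} = - \frac{9}{2} \approx -4.5$)
$E{\left(G,k \right)} = 12$ ($E{\left(G,k \right)} = 3 \cdot 4 = 12$)
$h = 169$ ($h = \left(2 - 15\right)^{2} = \left(-13\right)^{2} = 169$)
$h E{\left(3,K \right)} = 169 \cdot 12 = 2028$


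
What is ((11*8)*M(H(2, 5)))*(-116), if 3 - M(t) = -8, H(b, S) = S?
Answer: -112288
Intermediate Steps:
M(t) = 11 (M(t) = 3 - 1*(-8) = 3 + 8 = 11)
((11*8)*M(H(2, 5)))*(-116) = ((11*8)*11)*(-116) = (88*11)*(-116) = 968*(-116) = -112288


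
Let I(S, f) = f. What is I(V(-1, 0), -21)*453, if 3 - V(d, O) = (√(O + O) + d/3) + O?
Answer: -9513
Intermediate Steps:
V(d, O) = 3 - O - d/3 - √2*√O (V(d, O) = 3 - ((√(O + O) + d/3) + O) = 3 - ((√(2*O) + d*(⅓)) + O) = 3 - ((√2*√O + d/3) + O) = 3 - ((d/3 + √2*√O) + O) = 3 - (O + d/3 + √2*√O) = 3 + (-O - d/3 - √2*√O) = 3 - O - d/3 - √2*√O)
I(V(-1, 0), -21)*453 = -21*453 = -9513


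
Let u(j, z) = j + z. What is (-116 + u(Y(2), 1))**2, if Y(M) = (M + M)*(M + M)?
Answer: 9801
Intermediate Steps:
Y(M) = 4*M**2 (Y(M) = (2*M)*(2*M) = 4*M**2)
(-116 + u(Y(2), 1))**2 = (-116 + (4*2**2 + 1))**2 = (-116 + (4*4 + 1))**2 = (-116 + (16 + 1))**2 = (-116 + 17)**2 = (-99)**2 = 9801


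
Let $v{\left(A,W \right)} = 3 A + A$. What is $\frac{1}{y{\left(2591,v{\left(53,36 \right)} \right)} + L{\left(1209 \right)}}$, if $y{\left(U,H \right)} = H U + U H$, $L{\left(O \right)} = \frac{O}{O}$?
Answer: $\frac{1}{1098585} \approx 9.1026 \cdot 10^{-7}$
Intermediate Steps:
$v{\left(A,W \right)} = 4 A$
$L{\left(O \right)} = 1$
$y{\left(U,H \right)} = 2 H U$ ($y{\left(U,H \right)} = H U + H U = 2 H U$)
$\frac{1}{y{\left(2591,v{\left(53,36 \right)} \right)} + L{\left(1209 \right)}} = \frac{1}{2 \cdot 4 \cdot 53 \cdot 2591 + 1} = \frac{1}{2 \cdot 212 \cdot 2591 + 1} = \frac{1}{1098584 + 1} = \frac{1}{1098585}$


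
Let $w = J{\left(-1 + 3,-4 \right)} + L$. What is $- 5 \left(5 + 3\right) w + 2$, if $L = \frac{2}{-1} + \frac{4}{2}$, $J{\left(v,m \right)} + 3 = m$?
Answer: $282$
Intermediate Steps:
$J{\left(v,m \right)} = -3 + m$
$L = 0$ ($L = 2 \left(-1\right) + 4 \cdot \frac{1}{2} = -2 + 2 = 0$)
$w = -7$ ($w = \left(-3 - 4\right) + 0 = -7 + 0 = -7$)
$- 5 \left(5 + 3\right) w + 2 = - 5 \left(5 + 3\right) \left(-7\right) + 2 = \left(-5\right) 8 \left(-7\right) + 2 = \left(-40\right) \left(-7\right) + 2 = 280 + 2 = 282$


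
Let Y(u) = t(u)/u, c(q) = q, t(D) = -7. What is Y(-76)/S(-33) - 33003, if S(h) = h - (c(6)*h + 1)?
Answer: -411349385/12464 ≈ -33003.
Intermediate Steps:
Y(u) = -7/u
S(h) = -1 - 5*h (S(h) = h - (6*h + 1) = h - (1 + 6*h) = h + (-1 - 6*h) = -1 - 5*h)
Y(-76)/S(-33) - 33003 = (-7/(-76))/(-1 - 5*(-33)) - 33003 = (-7*(-1/76))/(-1 + 165) - 33003 = (7/76)/164 - 33003 = (7/76)*(1/164) - 33003 = 7/12464 - 33003 = -411349385/12464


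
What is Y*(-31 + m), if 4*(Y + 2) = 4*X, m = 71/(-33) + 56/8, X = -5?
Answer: 6041/33 ≈ 183.06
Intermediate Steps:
m = 160/33 (m = 71*(-1/33) + 56*(⅛) = -71/33 + 7 = 160/33 ≈ 4.8485)
Y = -7 (Y = -2 + (4*(-5))/4 = -2 + (¼)*(-20) = -2 - 5 = -7)
Y*(-31 + m) = -7*(-31 + 160/33) = -7*(-863/33) = 6041/33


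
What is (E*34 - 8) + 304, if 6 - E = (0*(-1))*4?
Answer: 500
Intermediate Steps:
E = 6 (E = 6 - 0*(-1)*4 = 6 - 0*4 = 6 - 1*0 = 6 + 0 = 6)
(E*34 - 8) + 304 = (6*34 - 8) + 304 = (204 - 8) + 304 = 196 + 304 = 500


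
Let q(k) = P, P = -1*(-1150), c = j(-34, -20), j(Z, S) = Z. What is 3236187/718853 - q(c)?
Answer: -823444763/718853 ≈ -1145.5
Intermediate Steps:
c = -34
P = 1150
q(k) = 1150
3236187/718853 - q(c) = 3236187/718853 - 1*1150 = 3236187*(1/718853) - 1150 = 3236187/718853 - 1150 = -823444763/718853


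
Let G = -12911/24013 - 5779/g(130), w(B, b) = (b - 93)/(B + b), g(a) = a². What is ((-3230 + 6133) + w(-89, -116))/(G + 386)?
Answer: 48318841416560/6407866924093 ≈ 7.5406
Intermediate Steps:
w(B, b) = (-93 + b)/(B + b)
G = -356967027/405819700 (G = -12911/24013 - 5779/(130²) = -12911*1/24013 - 5779/16900 = -12911/24013 - 5779*1/16900 = -12911/24013 - 5779/16900 = -356967027/405819700 ≈ -0.87962)
((-3230 + 6133) + w(-89, -116))/(G + 386) = ((-3230 + 6133) + (-93 - 116)/(-89 - 116))/(-356967027/405819700 + 386) = (2903 - 209/(-205))/(156289437173/405819700) = (2903 - 1/205*(-209))*(405819700/156289437173) = (2903 + 209/205)*(405819700/156289437173) = (595324/205)*(405819700/156289437173) = 48318841416560/6407866924093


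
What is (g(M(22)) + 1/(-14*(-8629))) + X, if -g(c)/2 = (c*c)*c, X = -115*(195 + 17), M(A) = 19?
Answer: -4602466987/120806 ≈ -38098.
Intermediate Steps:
X = -24380 (X = -115*212 = -24380)
g(c) = -2*c³ (g(c) = -2*c*c*c = -2*c²*c = -2*c³)
(g(M(22)) + 1/(-14*(-8629))) + X = (-2*19³ + 1/(-14*(-8629))) - 24380 = (-2*6859 + 1/120806) - 24380 = (-13718 + 1/120806) - 24380 = -1657216707/120806 - 24380 = -4602466987/120806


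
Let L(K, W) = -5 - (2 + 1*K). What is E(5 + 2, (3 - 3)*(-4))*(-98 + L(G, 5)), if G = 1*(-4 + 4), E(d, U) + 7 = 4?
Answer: 315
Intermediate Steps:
E(d, U) = -3 (E(d, U) = -7 + 4 = -3)
G = 0 (G = 1*0 = 0)
L(K, W) = -7 - K (L(K, W) = -5 - (2 + K) = -5 + (-2 - K) = -7 - K)
E(5 + 2, (3 - 3)*(-4))*(-98 + L(G, 5)) = -3*(-98 + (-7 - 1*0)) = -3*(-98 + (-7 + 0)) = -3*(-98 - 7) = -3*(-105) = 315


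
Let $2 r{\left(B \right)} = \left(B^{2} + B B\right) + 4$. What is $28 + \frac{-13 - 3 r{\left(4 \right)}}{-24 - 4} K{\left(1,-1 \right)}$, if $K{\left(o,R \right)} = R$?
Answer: $\frac{717}{28} \approx 25.607$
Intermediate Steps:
$r{\left(B \right)} = 2 + B^{2}$ ($r{\left(B \right)} = \frac{\left(B^{2} + B B\right) + 4}{2} = \frac{\left(B^{2} + B^{2}\right) + 4}{2} = \frac{2 B^{2} + 4}{2} = \frac{4 + 2 B^{2}}{2} = 2 + B^{2}$)
$28 + \frac{-13 - 3 r{\left(4 \right)}}{-24 - 4} K{\left(1,-1 \right)} = 28 + \frac{-13 - 3 \left(2 + 4^{2}\right)}{-24 - 4} \left(-1\right) = 28 + \frac{-13 - 3 \left(2 + 16\right)}{-28} \left(-1\right) = 28 + \left(-13 - 54\right) \left(- \frac{1}{28}\right) \left(-1\right) = 28 + \left(-67\right) \left(- \frac{1}{28}\right) \left(-1\right) = 28 + \frac{67}{28} \left(-1\right) = 28 - \frac{67}{28} = \frac{717}{28}$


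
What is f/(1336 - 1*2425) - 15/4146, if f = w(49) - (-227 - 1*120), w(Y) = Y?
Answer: -5583/15202 ≈ -0.36725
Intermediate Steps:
f = 396 (f = 49 - (-227 - 1*120) = 49 - (-227 - 120) = 49 - 1*(-347) = 49 + 347 = 396)
f/(1336 - 1*2425) - 15/4146 = 396/(1336 - 1*2425) - 15/4146 = 396/(1336 - 2425) - 15*1/4146 = 396/(-1089) - 5/1382 = 396*(-1/1089) - 5/1382 = -4/11 - 5/1382 = -5583/15202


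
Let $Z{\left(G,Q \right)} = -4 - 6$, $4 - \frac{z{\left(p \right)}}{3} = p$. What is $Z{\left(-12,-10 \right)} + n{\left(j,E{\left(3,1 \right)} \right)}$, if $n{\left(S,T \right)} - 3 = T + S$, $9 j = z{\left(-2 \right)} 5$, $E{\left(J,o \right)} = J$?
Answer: $6$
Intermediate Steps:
$z{\left(p \right)} = 12 - 3 p$
$Z{\left(G,Q \right)} = -10$ ($Z{\left(G,Q \right)} = -4 - 6 = -10$)
$j = 10$ ($j = \frac{\left(12 - -6\right) 5}{9} = \frac{\left(12 + 6\right) 5}{9} = \frac{18 \cdot 5}{9} = \frac{1}{9} \cdot 90 = 10$)
$n{\left(S,T \right)} = 3 + S + T$ ($n{\left(S,T \right)} = 3 + \left(T + S\right) = 3 + \left(S + T\right) = 3 + S + T$)
$Z{\left(-12,-10 \right)} + n{\left(j,E{\left(3,1 \right)} \right)} = -10 + \left(3 + 10 + 3\right) = -10 + 16 = 6$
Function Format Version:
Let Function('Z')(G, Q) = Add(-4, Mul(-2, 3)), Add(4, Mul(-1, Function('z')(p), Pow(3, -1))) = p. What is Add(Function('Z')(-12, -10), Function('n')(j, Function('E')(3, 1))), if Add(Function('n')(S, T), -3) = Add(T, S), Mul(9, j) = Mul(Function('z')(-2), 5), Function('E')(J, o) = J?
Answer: 6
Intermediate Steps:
Function('z')(p) = Add(12, Mul(-3, p))
Function('Z')(G, Q) = -10 (Function('Z')(G, Q) = Add(-4, -6) = -10)
j = 10 (j = Mul(Rational(1, 9), Mul(Add(12, Mul(-3, -2)), 5)) = Mul(Rational(1, 9), Mul(Add(12, 6), 5)) = Mul(Rational(1, 9), Mul(18, 5)) = Mul(Rational(1, 9), 90) = 10)
Function('n')(S, T) = Add(3, S, T) (Function('n')(S, T) = Add(3, Add(T, S)) = Add(3, Add(S, T)) = Add(3, S, T))
Add(Function('Z')(-12, -10), Function('n')(j, Function('E')(3, 1))) = Add(-10, Add(3, 10, 3)) = Add(-10, 16) = 6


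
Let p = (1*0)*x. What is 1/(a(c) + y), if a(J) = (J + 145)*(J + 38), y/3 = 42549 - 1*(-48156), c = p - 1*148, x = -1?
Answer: 1/272445 ≈ 3.6705e-6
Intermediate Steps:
p = 0 (p = (1*0)*(-1) = 0*(-1) = 0)
c = -148 (c = 0 - 1*148 = 0 - 148 = -148)
y = 272115 (y = 3*(42549 - 1*(-48156)) = 3*(42549 + 48156) = 3*90705 = 272115)
a(J) = (38 + J)*(145 + J) (a(J) = (145 + J)*(38 + J) = (38 + J)*(145 + J))
1/(a(c) + y) = 1/((5510 + (-148)² + 183*(-148)) + 272115) = 1/((5510 + 21904 - 27084) + 272115) = 1/(330 + 272115) = 1/272445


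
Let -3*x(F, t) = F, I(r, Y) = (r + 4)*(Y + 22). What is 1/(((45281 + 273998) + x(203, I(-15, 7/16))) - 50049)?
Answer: 3/807487 ≈ 3.7152e-6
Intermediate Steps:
I(r, Y) = (4 + r)*(22 + Y)
x(F, t) = -F/3
1/(((45281 + 273998) + x(203, I(-15, 7/16))) - 50049) = 1/(((45281 + 273998) - 1/3*203) - 50049) = 1/((319279 - 203/3) - 50049) = 1/(957634/3 - 50049) = 1/(807487/3) = 3/807487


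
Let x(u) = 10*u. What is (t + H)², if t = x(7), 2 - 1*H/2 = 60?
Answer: 2116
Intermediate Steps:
H = -116 (H = 4 - 2*60 = 4 - 120 = -116)
t = 70 (t = 10*7 = 70)
(t + H)² = (70 - 116)² = (-46)² = 2116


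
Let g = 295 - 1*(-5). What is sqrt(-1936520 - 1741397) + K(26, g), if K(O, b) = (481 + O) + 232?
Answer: 739 + I*sqrt(3677917) ≈ 739.0 + 1917.8*I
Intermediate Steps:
g = 300 (g = 295 + 5 = 300)
K(O, b) = 713 + O
sqrt(-1936520 - 1741397) + K(26, g) = sqrt(-1936520 - 1741397) + (713 + 26) = sqrt(-3677917) + 739 = I*sqrt(3677917) + 739 = 739 + I*sqrt(3677917)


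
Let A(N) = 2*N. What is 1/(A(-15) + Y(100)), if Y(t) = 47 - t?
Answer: -1/83 ≈ -0.012048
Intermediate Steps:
1/(A(-15) + Y(100)) = 1/(2*(-15) + (47 - 1*100)) = 1/(-30 + (47 - 100)) = 1/(-30 - 53) = 1/(-83) = -1/83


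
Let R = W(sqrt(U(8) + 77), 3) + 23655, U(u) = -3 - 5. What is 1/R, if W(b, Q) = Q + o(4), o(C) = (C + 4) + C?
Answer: 1/23670 ≈ 4.2248e-5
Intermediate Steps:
U(u) = -8
o(C) = 4 + 2*C (o(C) = (4 + C) + C = 4 + 2*C)
W(b, Q) = 12 + Q (W(b, Q) = Q + (4 + 2*4) = Q + (4 + 8) = Q + 12 = 12 + Q)
R = 23670 (R = (12 + 3) + 23655 = 15 + 23655 = 23670)
1/R = 1/23670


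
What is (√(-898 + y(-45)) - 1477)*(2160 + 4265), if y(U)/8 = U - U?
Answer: -9489725 + 6425*I*√898 ≈ -9.4897e+6 + 1.9254e+5*I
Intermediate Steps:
y(U) = 0 (y(U) = 8*(U - U) = 8*0 = 0)
(√(-898 + y(-45)) - 1477)*(2160 + 4265) = (√(-898 + 0) - 1477)*(2160 + 4265) = (√(-898) - 1477)*6425 = (I*√898 - 1477)*6425 = (-1477 + I*√898)*6425 = -9489725 + 6425*I*√898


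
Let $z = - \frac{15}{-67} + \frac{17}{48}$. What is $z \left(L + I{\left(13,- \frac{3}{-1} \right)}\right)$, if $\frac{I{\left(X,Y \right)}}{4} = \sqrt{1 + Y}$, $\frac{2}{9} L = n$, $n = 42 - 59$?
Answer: $- \frac{254683}{6432} \approx -39.596$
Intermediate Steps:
$z = \frac{1859}{3216}$ ($z = \left(-15\right) \left(- \frac{1}{67}\right) + 17 \cdot \frac{1}{48} = \frac{15}{67} + \frac{17}{48} = \frac{1859}{3216} \approx 0.57805$)
$n = -17$
$L = - \frac{153}{2}$ ($L = \frac{9}{2} \left(-17\right) = - \frac{153}{2} \approx -76.5$)
$I{\left(X,Y \right)} = 4 \sqrt{1 + Y}$
$z \left(L + I{\left(13,- \frac{3}{-1} \right)}\right) = \frac{1859 \left(- \frac{153}{2} + 4 \sqrt{1 - \frac{3}{-1}}\right)}{3216} = \frac{1859 \left(- \frac{153}{2} + 4 \sqrt{1 - -3}\right)}{3216} = \frac{1859 \left(- \frac{153}{2} + 4 \sqrt{1 + 3}\right)}{3216} = \frac{1859 \left(- \frac{153}{2} + 4 \sqrt{4}\right)}{3216} = \frac{1859 \left(- \frac{153}{2} + 4 \cdot 2\right)}{3216} = \frac{1859 \left(- \frac{153}{2} + 8\right)}{3216} = \frac{1859}{3216} \left(- \frac{137}{2}\right) = - \frac{254683}{6432}$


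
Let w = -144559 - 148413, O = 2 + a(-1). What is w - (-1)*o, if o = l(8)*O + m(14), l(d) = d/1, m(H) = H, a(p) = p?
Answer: -292950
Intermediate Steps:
l(d) = d (l(d) = d*1 = d)
O = 1 (O = 2 - 1 = 1)
o = 22 (o = 8*1 + 14 = 8 + 14 = 22)
w = -292972
w - (-1)*o = -292972 - (-1)*22 = -292972 - 1*(-22) = -292972 + 22 = -292950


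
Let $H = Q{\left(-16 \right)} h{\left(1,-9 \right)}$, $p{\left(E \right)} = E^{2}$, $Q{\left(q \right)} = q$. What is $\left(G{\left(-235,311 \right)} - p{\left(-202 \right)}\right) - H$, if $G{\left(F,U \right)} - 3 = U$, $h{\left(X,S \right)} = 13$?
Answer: $-40282$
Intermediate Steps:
$G{\left(F,U \right)} = 3 + U$
$H = -208$ ($H = \left(-16\right) 13 = -208$)
$\left(G{\left(-235,311 \right)} - p{\left(-202 \right)}\right) - H = \left(\left(3 + 311\right) - \left(-202\right)^{2}\right) - -208 = \left(314 - 40804\right) + 208 = -40490 + 208 = -40282$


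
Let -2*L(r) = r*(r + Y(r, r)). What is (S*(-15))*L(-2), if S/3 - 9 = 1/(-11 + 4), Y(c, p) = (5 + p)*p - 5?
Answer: 36270/7 ≈ 5181.4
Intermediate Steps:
Y(c, p) = -5 + p*(5 + p) (Y(c, p) = p*(5 + p) - 5 = -5 + p*(5 + p))
L(r) = -r*(-5 + r² + 6*r)/2 (L(r) = -r*(r + (-5 + r² + 5*r))/2 = -r*(-5 + r² + 6*r)/2)
S = 186/7 (S = 27 + 3/(-11 + 4) = 27 + 3/(-7) = 27 + 3*(-⅐) = 27 - 3/7 = 186/7 ≈ 26.571)
(S*(-15))*L(-2) = ((186/7)*(-15))*((½)*(-2)*(5 - 1*(-2)² - 6*(-2))) = -1395*(-2)*(5 - 1*4 + 12)/7 = -1395*(-2)*(5 - 4 + 12)/7 = -1395*(-2)*13/7 = -2790/7*(-13) = 36270/7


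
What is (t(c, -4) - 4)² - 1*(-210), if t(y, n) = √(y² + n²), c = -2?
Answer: 246 - 16*√5 ≈ 210.22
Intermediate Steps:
t(y, n) = √(n² + y²)
(t(c, -4) - 4)² - 1*(-210) = (√((-4)² + (-2)²) - 4)² - 1*(-210) = (√(16 + 4) - 4)² + 210 = (√20 - 4)² + 210 = (2*√5 - 4)² + 210 = (-4 + 2*√5)² + 210 = 210 + (-4 + 2*√5)²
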